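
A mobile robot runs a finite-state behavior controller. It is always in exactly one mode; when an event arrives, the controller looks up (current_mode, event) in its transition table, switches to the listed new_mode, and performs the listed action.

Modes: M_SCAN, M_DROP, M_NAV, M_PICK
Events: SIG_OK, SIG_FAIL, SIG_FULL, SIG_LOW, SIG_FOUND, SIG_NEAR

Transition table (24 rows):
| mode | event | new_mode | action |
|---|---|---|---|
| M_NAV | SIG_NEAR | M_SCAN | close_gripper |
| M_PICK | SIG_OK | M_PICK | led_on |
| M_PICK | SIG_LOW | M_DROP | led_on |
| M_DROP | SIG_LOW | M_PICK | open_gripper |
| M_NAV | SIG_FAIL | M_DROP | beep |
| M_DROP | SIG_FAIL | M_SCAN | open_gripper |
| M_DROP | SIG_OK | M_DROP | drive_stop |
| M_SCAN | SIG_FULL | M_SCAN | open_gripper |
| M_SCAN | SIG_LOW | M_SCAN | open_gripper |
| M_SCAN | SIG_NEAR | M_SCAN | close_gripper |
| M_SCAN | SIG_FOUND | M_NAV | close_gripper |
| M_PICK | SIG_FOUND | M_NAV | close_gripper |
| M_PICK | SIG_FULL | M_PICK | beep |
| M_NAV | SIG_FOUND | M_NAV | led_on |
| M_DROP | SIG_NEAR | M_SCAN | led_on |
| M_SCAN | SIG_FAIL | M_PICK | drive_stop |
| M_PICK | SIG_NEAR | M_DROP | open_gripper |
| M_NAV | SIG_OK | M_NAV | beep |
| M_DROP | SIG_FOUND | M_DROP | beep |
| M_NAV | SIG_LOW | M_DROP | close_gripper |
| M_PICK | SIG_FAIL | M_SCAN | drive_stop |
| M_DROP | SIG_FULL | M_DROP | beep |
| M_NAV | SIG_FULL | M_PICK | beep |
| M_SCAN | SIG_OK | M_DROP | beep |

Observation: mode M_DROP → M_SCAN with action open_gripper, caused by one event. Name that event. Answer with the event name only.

try SIG_OK: (M_DROP, SIG_OK) → (M_DROP, drive_stop)
try SIG_FAIL: (M_DROP, SIG_FAIL) → (M_SCAN, open_gripper)  ← matches
try SIG_FULL: (M_DROP, SIG_FULL) → (M_DROP, beep)
try SIG_LOW: (M_DROP, SIG_LOW) → (M_PICK, open_gripper)
try SIG_FOUND: (M_DROP, SIG_FOUND) → (M_DROP, beep)
try SIG_NEAR: (M_DROP, SIG_NEAR) → (M_SCAN, led_on)

SIG_FAIL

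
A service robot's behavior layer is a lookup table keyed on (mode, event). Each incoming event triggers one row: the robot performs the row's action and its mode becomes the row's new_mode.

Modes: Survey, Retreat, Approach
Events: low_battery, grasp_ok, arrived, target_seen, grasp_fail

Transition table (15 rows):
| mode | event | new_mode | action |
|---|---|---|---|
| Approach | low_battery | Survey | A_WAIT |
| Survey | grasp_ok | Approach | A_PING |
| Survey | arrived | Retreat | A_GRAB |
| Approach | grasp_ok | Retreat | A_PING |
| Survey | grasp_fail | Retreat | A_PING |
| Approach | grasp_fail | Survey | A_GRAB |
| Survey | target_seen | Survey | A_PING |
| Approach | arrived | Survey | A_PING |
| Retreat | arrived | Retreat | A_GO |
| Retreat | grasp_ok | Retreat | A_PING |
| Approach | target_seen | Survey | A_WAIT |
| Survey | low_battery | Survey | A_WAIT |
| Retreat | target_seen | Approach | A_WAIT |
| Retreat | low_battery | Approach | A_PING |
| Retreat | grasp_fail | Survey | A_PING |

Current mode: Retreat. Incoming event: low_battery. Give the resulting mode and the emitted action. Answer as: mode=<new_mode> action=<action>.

current mode = Retreat; filter table to that mode:
  (Retreat, arrived) → (Retreat, A_GO)
  (Retreat, grasp_ok) → (Retreat, A_PING)
  (Retreat, target_seen) → (Approach, A_WAIT)
  (Retreat, low_battery) → (Approach, A_PING)  ← event matches
  (Retreat, grasp_fail) → (Survey, A_PING)
event = low_battery selects (Approach, A_PING)

mode=Approach action=A_PING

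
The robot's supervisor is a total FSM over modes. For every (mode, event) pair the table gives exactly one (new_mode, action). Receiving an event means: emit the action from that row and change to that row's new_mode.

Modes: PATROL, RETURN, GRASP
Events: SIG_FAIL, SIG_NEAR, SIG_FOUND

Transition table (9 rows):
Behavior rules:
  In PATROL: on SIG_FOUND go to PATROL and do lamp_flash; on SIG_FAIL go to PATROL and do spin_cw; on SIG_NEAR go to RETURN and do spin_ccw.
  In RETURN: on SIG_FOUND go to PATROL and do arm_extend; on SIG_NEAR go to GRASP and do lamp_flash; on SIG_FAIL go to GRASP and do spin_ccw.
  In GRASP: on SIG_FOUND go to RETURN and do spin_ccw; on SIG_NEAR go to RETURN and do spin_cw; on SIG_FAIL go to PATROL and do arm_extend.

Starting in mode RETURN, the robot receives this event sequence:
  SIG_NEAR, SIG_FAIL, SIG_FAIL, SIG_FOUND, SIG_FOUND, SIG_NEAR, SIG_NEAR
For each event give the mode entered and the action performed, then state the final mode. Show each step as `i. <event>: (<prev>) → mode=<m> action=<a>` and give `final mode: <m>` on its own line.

final mode: GRASP

1. SIG_NEAR: (RETURN) → mode=GRASP action=lamp_flash
2. SIG_FAIL: (GRASP) → mode=PATROL action=arm_extend
3. SIG_FAIL: (PATROL) → mode=PATROL action=spin_cw
4. SIG_FOUND: (PATROL) → mode=PATROL action=lamp_flash
5. SIG_FOUND: (PATROL) → mode=PATROL action=lamp_flash
6. SIG_NEAR: (PATROL) → mode=RETURN action=spin_ccw
7. SIG_NEAR: (RETURN) → mode=GRASP action=lamp_flash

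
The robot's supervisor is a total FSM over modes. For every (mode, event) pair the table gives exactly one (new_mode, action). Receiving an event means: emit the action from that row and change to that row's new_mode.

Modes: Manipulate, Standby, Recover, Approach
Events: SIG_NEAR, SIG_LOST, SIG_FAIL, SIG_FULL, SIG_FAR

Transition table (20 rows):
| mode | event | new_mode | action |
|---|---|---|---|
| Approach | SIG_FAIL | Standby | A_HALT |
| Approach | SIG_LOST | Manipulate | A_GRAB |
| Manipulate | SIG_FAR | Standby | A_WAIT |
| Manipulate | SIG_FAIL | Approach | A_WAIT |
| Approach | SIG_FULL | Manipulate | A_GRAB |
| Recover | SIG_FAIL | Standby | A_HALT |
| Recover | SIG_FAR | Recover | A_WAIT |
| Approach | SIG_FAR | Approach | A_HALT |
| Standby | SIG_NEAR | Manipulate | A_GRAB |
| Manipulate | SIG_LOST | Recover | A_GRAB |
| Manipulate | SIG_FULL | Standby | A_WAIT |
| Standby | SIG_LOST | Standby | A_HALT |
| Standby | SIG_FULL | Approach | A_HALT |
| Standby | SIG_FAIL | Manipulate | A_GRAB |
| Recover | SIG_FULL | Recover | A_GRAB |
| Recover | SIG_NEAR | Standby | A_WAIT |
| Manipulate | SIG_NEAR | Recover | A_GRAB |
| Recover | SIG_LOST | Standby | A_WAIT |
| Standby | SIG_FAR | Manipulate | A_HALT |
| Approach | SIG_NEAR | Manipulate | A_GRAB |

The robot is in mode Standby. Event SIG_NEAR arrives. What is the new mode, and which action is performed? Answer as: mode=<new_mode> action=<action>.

mode=Manipulate action=A_GRAB

current mode = Standby; filter table to that mode:
  (Standby, SIG_NEAR) → (Manipulate, A_GRAB)  ← event matches
  (Standby, SIG_LOST) → (Standby, A_HALT)
  (Standby, SIG_FULL) → (Approach, A_HALT)
  (Standby, SIG_FAIL) → (Manipulate, A_GRAB)
  (Standby, SIG_FAR) → (Manipulate, A_HALT)
event = SIG_NEAR selects (Manipulate, A_GRAB)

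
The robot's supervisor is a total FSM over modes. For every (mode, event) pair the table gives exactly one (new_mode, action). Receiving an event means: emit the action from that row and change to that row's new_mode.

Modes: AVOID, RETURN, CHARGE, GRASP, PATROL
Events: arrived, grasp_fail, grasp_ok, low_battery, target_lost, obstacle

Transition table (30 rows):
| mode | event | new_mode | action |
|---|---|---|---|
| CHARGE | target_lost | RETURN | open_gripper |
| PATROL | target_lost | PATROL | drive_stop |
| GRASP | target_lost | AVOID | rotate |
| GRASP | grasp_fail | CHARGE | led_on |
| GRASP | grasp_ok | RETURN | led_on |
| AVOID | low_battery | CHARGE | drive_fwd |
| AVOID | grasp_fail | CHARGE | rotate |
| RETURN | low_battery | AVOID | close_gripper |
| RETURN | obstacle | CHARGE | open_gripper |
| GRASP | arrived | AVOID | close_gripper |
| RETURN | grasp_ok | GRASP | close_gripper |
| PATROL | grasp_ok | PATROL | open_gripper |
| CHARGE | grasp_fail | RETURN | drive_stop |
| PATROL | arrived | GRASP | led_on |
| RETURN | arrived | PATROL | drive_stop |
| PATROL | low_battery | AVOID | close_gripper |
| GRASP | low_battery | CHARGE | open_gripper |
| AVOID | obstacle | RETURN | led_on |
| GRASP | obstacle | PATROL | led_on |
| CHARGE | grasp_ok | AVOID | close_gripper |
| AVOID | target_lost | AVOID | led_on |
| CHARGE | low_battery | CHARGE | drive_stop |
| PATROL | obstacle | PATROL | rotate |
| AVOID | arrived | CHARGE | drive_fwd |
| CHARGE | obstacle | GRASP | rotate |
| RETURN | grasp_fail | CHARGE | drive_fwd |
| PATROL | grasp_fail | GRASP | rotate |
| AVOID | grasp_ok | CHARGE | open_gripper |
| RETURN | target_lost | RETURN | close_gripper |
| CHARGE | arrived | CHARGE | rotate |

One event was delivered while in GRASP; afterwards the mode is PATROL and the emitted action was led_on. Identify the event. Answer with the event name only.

obstacle

try arrived: (GRASP, arrived) → (AVOID, close_gripper)
try grasp_fail: (GRASP, grasp_fail) → (CHARGE, led_on)
try grasp_ok: (GRASP, grasp_ok) → (RETURN, led_on)
try low_battery: (GRASP, low_battery) → (CHARGE, open_gripper)
try target_lost: (GRASP, target_lost) → (AVOID, rotate)
try obstacle: (GRASP, obstacle) → (PATROL, led_on)  ← matches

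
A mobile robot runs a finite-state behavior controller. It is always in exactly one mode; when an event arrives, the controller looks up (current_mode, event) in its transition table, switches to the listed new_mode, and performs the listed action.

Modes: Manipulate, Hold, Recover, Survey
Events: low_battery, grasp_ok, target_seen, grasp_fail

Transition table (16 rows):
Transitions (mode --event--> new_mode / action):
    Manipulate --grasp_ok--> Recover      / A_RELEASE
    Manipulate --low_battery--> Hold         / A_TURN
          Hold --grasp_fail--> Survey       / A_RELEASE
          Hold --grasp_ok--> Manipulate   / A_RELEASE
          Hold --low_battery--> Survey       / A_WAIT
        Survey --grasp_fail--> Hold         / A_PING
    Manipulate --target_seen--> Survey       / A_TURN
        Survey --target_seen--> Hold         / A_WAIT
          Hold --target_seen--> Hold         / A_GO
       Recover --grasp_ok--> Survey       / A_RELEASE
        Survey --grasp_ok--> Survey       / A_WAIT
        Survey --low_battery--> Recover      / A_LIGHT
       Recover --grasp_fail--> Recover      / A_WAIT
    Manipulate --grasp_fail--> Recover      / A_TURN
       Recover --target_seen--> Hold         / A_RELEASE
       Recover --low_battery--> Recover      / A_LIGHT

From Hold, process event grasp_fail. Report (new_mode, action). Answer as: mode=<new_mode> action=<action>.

mode=Survey action=A_RELEASE

current mode = Hold; filter table to that mode:
  (Hold, grasp_fail) → (Survey, A_RELEASE)  ← event matches
  (Hold, grasp_ok) → (Manipulate, A_RELEASE)
  (Hold, low_battery) → (Survey, A_WAIT)
  (Hold, target_seen) → (Hold, A_GO)
event = grasp_fail selects (Survey, A_RELEASE)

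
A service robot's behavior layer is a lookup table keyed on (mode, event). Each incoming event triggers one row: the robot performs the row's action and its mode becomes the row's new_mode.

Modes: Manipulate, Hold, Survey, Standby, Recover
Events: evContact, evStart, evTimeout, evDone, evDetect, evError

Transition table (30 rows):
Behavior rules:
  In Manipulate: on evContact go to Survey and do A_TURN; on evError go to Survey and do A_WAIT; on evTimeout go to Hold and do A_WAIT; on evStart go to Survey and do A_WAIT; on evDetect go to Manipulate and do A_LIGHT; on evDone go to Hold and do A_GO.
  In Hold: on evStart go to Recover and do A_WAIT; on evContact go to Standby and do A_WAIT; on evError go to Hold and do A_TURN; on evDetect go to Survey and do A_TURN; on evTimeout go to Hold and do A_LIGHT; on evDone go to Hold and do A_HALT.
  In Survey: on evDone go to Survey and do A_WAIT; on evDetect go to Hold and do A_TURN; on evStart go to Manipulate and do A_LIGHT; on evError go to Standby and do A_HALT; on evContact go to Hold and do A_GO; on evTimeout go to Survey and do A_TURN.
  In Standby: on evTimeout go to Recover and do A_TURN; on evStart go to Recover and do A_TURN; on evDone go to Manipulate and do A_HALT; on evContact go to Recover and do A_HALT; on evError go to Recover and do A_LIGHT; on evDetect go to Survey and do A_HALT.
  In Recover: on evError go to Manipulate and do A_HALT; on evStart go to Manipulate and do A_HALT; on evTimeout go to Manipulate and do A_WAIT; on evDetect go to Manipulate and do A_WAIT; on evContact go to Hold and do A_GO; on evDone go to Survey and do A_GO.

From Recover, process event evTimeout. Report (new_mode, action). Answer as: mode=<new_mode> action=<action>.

mode=Manipulate action=A_WAIT

current mode = Recover; filter table to that mode:
  (Recover, evError) → (Manipulate, A_HALT)
  (Recover, evStart) → (Manipulate, A_HALT)
  (Recover, evTimeout) → (Manipulate, A_WAIT)  ← event matches
  (Recover, evDetect) → (Manipulate, A_WAIT)
  (Recover, evContact) → (Hold, A_GO)
  (Recover, evDone) → (Survey, A_GO)
event = evTimeout selects (Manipulate, A_WAIT)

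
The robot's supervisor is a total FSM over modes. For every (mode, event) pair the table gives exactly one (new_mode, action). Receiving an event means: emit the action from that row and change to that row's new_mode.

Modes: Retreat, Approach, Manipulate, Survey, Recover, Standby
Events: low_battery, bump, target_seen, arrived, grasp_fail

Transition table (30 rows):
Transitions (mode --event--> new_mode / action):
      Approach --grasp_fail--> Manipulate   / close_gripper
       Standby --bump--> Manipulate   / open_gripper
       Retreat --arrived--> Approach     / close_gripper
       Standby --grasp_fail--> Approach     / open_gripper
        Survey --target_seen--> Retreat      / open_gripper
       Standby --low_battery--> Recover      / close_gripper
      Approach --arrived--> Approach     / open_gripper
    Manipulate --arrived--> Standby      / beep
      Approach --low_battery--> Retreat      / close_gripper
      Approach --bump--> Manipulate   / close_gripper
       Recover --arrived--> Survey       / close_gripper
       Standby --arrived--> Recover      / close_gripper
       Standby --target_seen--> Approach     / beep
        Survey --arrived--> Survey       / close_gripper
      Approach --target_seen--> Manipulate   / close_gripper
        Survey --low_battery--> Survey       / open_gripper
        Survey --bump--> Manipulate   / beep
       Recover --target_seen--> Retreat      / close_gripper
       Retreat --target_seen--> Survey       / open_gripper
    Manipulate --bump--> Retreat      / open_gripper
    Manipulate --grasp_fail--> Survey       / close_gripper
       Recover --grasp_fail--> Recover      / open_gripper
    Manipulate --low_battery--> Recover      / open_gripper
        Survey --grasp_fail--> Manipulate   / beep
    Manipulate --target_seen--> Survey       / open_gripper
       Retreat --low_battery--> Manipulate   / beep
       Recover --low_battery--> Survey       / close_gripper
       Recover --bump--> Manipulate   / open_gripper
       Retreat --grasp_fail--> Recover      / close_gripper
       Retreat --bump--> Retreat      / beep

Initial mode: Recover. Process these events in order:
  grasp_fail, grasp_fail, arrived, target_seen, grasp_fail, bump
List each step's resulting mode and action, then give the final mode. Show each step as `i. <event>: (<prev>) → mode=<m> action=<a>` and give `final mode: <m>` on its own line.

final mode: Manipulate

1. grasp_fail: (Recover) → mode=Recover action=open_gripper
2. grasp_fail: (Recover) → mode=Recover action=open_gripper
3. arrived: (Recover) → mode=Survey action=close_gripper
4. target_seen: (Survey) → mode=Retreat action=open_gripper
5. grasp_fail: (Retreat) → mode=Recover action=close_gripper
6. bump: (Recover) → mode=Manipulate action=open_gripper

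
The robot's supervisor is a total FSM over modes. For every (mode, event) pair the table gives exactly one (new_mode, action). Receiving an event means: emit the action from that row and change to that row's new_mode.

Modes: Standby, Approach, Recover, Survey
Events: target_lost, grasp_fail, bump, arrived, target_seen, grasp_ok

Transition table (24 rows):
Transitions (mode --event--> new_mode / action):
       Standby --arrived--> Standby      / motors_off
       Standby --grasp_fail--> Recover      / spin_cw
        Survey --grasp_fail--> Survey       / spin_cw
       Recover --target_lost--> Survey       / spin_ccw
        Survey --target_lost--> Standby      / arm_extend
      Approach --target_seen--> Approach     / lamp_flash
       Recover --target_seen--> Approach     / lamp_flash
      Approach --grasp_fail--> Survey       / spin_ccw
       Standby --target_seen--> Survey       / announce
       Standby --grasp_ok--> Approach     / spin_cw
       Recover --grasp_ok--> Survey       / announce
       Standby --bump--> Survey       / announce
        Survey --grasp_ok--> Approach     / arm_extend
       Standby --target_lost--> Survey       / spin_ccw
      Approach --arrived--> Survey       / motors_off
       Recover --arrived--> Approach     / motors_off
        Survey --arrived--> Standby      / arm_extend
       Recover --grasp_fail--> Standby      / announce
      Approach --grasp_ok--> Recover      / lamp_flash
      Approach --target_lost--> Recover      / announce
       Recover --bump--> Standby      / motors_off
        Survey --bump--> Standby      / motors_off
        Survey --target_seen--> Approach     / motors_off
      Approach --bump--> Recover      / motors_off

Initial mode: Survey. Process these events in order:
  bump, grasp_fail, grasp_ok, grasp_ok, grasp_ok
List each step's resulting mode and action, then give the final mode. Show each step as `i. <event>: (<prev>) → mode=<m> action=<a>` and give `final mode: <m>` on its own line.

1. bump: (Survey) → mode=Standby action=motors_off
2. grasp_fail: (Standby) → mode=Recover action=spin_cw
3. grasp_ok: (Recover) → mode=Survey action=announce
4. grasp_ok: (Survey) → mode=Approach action=arm_extend
5. grasp_ok: (Approach) → mode=Recover action=lamp_flash

final mode: Recover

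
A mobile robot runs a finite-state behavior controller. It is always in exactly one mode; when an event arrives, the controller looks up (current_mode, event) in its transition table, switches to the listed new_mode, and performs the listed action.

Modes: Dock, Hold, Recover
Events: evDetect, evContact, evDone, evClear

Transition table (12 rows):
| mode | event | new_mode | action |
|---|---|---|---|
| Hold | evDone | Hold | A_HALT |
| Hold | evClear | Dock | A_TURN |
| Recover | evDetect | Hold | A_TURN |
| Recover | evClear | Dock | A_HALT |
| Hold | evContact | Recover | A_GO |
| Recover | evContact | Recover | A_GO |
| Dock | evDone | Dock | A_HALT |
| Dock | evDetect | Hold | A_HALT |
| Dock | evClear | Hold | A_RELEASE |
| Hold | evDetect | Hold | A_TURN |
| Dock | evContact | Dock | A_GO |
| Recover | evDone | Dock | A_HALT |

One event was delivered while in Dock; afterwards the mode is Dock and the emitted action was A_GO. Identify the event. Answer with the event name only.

try evDetect: (Dock, evDetect) → (Hold, A_HALT)
try evContact: (Dock, evContact) → (Dock, A_GO)  ← matches
try evDone: (Dock, evDone) → (Dock, A_HALT)
try evClear: (Dock, evClear) → (Hold, A_RELEASE)

evContact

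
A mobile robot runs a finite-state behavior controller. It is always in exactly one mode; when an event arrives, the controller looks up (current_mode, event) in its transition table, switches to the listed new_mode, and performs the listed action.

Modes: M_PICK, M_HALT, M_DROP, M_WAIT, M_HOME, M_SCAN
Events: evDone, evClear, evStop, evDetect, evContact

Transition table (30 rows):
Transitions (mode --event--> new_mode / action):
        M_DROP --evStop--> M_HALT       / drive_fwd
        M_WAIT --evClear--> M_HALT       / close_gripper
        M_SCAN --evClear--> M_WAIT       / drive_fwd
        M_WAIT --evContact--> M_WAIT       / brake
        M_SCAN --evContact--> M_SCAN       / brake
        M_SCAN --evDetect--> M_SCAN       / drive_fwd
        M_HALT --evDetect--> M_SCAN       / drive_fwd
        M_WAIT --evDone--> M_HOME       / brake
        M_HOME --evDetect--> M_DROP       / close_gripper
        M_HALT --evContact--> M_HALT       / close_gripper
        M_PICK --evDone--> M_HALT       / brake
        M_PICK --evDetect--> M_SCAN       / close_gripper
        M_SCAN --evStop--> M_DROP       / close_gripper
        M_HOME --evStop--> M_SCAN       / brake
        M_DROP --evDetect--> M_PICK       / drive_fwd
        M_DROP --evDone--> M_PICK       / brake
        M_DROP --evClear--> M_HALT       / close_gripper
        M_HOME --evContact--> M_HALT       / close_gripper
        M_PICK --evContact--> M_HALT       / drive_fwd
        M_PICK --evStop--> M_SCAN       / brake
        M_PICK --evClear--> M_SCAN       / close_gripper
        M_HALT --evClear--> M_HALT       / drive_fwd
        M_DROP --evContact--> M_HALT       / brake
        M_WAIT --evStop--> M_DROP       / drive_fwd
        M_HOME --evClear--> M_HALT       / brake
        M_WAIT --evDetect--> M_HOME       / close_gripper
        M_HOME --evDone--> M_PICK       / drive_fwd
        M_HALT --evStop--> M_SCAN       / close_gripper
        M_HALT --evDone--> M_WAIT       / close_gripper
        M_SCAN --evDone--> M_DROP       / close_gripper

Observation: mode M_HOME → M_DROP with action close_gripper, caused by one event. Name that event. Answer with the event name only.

evDetect

try evDone: (M_HOME, evDone) → (M_PICK, drive_fwd)
try evClear: (M_HOME, evClear) → (M_HALT, brake)
try evStop: (M_HOME, evStop) → (M_SCAN, brake)
try evDetect: (M_HOME, evDetect) → (M_DROP, close_gripper)  ← matches
try evContact: (M_HOME, evContact) → (M_HALT, close_gripper)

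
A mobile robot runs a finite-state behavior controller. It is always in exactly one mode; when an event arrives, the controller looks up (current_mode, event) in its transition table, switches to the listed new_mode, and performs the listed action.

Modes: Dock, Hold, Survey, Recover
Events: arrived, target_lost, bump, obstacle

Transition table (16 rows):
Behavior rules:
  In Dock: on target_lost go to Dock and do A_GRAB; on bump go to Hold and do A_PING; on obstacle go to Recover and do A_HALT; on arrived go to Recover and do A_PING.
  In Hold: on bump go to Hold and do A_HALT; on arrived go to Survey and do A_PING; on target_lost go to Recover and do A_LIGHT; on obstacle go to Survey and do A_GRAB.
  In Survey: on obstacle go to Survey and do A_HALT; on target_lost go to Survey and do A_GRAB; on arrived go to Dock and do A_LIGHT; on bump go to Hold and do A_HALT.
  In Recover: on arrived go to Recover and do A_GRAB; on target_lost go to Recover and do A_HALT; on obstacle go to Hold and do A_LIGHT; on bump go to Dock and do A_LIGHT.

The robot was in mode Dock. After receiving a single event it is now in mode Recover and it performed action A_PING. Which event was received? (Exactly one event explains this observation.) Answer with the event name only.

arrived

try arrived: (Dock, arrived) → (Recover, A_PING)  ← matches
try target_lost: (Dock, target_lost) → (Dock, A_GRAB)
try bump: (Dock, bump) → (Hold, A_PING)
try obstacle: (Dock, obstacle) → (Recover, A_HALT)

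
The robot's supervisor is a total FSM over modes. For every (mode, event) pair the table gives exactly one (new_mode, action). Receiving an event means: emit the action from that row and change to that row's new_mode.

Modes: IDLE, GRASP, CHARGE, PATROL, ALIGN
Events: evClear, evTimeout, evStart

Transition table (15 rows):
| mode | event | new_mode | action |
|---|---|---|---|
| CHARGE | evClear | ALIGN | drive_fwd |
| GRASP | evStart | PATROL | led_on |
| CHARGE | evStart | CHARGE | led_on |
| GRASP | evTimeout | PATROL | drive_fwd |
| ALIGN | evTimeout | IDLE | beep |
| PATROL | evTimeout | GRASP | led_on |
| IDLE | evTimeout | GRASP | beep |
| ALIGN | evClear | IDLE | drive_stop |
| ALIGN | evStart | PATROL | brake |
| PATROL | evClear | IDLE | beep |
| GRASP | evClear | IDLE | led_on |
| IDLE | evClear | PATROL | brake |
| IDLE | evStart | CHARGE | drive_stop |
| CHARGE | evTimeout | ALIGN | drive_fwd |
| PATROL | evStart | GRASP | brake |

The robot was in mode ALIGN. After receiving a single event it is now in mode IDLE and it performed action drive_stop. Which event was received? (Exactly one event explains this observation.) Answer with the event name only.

try evClear: (ALIGN, evClear) → (IDLE, drive_stop)  ← matches
try evTimeout: (ALIGN, evTimeout) → (IDLE, beep)
try evStart: (ALIGN, evStart) → (PATROL, brake)

evClear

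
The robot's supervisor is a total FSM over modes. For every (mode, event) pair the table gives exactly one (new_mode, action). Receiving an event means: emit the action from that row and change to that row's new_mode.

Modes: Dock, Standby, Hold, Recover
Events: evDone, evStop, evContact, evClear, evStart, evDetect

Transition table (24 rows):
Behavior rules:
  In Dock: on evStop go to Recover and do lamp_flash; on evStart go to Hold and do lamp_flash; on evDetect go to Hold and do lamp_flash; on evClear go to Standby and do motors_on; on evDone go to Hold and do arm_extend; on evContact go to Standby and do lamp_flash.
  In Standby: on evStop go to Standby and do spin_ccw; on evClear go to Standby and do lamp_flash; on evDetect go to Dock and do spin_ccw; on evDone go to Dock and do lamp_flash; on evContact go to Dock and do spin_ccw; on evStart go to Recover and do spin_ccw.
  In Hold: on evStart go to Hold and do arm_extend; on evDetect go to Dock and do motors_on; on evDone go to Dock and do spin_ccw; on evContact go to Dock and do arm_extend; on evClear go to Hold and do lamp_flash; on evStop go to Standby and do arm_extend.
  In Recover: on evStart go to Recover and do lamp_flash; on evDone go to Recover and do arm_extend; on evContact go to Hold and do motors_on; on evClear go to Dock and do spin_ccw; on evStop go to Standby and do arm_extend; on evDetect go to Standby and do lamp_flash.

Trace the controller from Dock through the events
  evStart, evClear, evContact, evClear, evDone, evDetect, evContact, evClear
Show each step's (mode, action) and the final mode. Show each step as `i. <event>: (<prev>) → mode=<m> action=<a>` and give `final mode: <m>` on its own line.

1. evStart: (Dock) → mode=Hold action=lamp_flash
2. evClear: (Hold) → mode=Hold action=lamp_flash
3. evContact: (Hold) → mode=Dock action=arm_extend
4. evClear: (Dock) → mode=Standby action=motors_on
5. evDone: (Standby) → mode=Dock action=lamp_flash
6. evDetect: (Dock) → mode=Hold action=lamp_flash
7. evContact: (Hold) → mode=Dock action=arm_extend
8. evClear: (Dock) → mode=Standby action=motors_on

final mode: Standby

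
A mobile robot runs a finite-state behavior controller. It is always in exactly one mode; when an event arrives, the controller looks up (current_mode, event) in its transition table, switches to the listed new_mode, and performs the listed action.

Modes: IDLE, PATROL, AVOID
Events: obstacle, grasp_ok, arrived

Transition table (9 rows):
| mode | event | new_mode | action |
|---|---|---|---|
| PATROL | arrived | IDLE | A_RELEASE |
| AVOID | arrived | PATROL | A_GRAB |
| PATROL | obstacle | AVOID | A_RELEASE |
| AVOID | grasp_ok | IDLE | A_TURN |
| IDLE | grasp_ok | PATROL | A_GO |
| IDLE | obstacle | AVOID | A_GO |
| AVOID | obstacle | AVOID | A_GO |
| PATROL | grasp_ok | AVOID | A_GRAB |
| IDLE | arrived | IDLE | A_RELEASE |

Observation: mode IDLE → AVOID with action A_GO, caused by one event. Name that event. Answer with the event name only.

try obstacle: (IDLE, obstacle) → (AVOID, A_GO)  ← matches
try grasp_ok: (IDLE, grasp_ok) → (PATROL, A_GO)
try arrived: (IDLE, arrived) → (IDLE, A_RELEASE)

obstacle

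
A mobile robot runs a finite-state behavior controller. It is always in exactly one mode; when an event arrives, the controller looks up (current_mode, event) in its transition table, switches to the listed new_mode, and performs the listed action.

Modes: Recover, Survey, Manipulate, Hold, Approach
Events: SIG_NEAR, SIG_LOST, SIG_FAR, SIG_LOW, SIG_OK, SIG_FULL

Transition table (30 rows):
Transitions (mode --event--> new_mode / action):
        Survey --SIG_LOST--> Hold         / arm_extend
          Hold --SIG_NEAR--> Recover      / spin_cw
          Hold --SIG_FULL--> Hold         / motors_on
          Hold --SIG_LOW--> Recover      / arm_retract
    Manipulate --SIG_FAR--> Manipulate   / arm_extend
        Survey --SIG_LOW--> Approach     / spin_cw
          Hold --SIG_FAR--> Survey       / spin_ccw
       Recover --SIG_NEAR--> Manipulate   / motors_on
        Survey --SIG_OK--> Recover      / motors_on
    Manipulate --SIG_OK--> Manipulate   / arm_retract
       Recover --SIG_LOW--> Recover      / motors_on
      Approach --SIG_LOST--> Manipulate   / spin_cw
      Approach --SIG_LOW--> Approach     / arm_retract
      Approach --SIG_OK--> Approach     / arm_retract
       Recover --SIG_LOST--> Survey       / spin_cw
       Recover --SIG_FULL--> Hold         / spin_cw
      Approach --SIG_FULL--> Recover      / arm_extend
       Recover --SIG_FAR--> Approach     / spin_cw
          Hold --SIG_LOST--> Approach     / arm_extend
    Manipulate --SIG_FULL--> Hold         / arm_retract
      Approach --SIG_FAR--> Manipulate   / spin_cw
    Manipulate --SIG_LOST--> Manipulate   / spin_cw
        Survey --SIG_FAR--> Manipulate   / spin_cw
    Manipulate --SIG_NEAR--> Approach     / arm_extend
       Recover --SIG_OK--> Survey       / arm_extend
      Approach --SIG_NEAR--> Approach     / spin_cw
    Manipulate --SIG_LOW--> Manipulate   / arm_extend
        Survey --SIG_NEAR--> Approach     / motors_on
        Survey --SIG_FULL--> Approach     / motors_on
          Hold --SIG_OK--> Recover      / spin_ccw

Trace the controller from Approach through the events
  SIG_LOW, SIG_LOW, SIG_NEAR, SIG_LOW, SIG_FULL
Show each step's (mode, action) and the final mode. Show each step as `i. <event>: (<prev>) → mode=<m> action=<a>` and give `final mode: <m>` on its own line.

1. SIG_LOW: (Approach) → mode=Approach action=arm_retract
2. SIG_LOW: (Approach) → mode=Approach action=arm_retract
3. SIG_NEAR: (Approach) → mode=Approach action=spin_cw
4. SIG_LOW: (Approach) → mode=Approach action=arm_retract
5. SIG_FULL: (Approach) → mode=Recover action=arm_extend

final mode: Recover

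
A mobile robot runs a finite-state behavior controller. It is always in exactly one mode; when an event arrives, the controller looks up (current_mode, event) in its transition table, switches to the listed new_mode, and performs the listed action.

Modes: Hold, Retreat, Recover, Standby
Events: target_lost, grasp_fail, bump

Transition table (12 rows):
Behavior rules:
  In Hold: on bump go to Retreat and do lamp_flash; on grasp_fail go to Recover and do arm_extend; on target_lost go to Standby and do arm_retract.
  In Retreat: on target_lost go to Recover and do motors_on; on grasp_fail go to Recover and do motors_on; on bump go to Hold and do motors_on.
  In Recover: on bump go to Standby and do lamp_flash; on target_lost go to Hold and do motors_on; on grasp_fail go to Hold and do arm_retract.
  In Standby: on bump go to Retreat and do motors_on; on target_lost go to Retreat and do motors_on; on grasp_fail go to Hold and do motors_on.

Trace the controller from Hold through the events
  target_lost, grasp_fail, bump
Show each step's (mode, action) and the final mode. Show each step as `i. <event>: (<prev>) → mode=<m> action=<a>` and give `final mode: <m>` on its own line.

1. target_lost: (Hold) → mode=Standby action=arm_retract
2. grasp_fail: (Standby) → mode=Hold action=motors_on
3. bump: (Hold) → mode=Retreat action=lamp_flash

final mode: Retreat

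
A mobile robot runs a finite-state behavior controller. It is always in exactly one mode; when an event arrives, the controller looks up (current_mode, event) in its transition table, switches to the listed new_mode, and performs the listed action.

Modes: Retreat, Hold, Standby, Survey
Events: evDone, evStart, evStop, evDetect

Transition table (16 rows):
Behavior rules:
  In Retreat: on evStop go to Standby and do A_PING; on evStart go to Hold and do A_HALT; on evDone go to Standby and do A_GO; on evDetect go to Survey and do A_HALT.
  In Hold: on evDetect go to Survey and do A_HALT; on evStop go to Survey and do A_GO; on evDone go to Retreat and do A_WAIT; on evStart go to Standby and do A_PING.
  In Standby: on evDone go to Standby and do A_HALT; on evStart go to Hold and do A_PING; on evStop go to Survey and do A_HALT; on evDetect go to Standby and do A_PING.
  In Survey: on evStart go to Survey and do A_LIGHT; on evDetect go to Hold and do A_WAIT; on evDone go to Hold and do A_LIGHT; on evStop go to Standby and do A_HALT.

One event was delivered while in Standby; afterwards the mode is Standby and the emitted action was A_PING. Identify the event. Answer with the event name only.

try evDone: (Standby, evDone) → (Standby, A_HALT)
try evStart: (Standby, evStart) → (Hold, A_PING)
try evStop: (Standby, evStop) → (Survey, A_HALT)
try evDetect: (Standby, evDetect) → (Standby, A_PING)  ← matches

evDetect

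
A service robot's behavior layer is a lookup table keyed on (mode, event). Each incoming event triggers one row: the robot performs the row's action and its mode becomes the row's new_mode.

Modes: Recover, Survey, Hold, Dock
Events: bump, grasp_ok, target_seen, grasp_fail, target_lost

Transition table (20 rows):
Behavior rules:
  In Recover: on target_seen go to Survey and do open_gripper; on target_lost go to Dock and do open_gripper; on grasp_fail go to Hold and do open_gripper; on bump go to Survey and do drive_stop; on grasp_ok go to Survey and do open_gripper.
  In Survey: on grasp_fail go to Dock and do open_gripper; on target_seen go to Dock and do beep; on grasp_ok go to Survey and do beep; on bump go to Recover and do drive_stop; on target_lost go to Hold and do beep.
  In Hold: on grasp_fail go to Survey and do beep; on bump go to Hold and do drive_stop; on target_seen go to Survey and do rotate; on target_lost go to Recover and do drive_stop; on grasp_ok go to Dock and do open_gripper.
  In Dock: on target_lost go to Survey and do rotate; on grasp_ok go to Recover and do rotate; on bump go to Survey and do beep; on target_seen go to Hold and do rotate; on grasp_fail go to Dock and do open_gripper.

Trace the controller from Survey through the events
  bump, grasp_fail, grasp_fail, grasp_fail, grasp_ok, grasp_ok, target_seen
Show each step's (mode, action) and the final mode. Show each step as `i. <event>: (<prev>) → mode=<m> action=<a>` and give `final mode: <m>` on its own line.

1. bump: (Survey) → mode=Recover action=drive_stop
2. grasp_fail: (Recover) → mode=Hold action=open_gripper
3. grasp_fail: (Hold) → mode=Survey action=beep
4. grasp_fail: (Survey) → mode=Dock action=open_gripper
5. grasp_ok: (Dock) → mode=Recover action=rotate
6. grasp_ok: (Recover) → mode=Survey action=open_gripper
7. target_seen: (Survey) → mode=Dock action=beep

final mode: Dock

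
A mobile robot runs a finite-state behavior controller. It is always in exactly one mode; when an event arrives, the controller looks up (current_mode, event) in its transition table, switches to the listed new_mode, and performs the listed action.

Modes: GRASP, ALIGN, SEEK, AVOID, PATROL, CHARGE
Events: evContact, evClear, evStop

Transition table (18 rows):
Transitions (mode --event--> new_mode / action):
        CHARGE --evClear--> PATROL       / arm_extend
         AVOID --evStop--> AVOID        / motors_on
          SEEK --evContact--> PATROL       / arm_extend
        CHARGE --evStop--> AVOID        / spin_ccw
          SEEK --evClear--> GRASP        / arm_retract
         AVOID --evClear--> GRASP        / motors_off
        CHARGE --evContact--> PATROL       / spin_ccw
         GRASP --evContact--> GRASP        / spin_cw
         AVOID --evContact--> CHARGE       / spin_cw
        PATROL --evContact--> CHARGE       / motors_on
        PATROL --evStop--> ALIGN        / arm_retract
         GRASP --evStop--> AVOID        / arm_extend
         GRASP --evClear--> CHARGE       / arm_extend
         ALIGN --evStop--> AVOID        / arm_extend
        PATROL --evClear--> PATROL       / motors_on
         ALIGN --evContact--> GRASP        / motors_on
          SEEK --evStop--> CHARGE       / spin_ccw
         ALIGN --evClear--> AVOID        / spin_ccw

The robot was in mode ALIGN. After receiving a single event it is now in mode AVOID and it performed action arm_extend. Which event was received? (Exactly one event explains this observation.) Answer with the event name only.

try evContact: (ALIGN, evContact) → (GRASP, motors_on)
try evClear: (ALIGN, evClear) → (AVOID, spin_ccw)
try evStop: (ALIGN, evStop) → (AVOID, arm_extend)  ← matches

evStop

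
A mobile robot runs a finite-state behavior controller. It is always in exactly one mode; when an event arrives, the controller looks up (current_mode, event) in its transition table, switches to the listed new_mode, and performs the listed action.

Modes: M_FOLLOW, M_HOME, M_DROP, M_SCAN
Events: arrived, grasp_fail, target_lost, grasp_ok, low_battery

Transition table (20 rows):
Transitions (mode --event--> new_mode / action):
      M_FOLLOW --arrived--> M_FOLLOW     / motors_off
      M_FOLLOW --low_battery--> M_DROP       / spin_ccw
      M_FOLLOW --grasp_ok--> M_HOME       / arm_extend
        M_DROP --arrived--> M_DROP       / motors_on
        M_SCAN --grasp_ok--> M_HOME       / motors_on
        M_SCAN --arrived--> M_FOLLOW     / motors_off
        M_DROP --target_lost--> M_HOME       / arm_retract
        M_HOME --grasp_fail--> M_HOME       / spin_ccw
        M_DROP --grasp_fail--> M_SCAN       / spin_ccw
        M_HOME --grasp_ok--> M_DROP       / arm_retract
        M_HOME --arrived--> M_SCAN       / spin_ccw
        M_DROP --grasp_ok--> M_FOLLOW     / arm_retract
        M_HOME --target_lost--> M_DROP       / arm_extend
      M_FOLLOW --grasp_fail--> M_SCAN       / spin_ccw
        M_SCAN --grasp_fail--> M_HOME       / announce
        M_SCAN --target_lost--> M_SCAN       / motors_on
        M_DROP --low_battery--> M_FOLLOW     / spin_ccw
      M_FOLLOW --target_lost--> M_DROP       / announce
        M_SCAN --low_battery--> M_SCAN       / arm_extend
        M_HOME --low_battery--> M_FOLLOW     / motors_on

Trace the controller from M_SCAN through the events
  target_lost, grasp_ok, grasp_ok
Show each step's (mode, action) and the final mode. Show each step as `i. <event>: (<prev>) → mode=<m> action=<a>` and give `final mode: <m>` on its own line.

final mode: M_DROP

1. target_lost: (M_SCAN) → mode=M_SCAN action=motors_on
2. grasp_ok: (M_SCAN) → mode=M_HOME action=motors_on
3. grasp_ok: (M_HOME) → mode=M_DROP action=arm_retract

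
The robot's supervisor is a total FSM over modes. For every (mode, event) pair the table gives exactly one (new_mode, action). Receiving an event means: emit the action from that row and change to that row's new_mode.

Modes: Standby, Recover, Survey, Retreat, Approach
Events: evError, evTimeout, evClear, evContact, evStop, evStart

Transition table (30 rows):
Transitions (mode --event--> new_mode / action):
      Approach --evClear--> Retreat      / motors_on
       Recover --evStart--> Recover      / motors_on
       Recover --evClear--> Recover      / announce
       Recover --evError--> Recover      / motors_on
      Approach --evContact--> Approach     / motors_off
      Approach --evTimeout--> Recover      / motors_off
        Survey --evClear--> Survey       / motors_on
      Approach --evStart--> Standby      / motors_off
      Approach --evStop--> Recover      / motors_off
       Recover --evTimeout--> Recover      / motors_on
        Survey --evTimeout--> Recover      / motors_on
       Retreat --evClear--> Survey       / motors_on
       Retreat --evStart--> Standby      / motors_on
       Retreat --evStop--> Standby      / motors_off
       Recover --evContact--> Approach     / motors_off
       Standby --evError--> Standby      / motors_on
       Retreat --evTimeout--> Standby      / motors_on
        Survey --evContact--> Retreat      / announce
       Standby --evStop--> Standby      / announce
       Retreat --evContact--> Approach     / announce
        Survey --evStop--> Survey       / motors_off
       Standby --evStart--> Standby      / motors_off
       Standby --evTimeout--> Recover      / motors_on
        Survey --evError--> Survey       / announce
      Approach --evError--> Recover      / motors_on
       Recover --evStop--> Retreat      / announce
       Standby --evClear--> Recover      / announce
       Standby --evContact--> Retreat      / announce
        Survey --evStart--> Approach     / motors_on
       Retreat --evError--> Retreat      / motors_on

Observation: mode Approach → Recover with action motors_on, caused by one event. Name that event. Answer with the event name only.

try evError: (Approach, evError) → (Recover, motors_on)  ← matches
try evTimeout: (Approach, evTimeout) → (Recover, motors_off)
try evClear: (Approach, evClear) → (Retreat, motors_on)
try evContact: (Approach, evContact) → (Approach, motors_off)
try evStop: (Approach, evStop) → (Recover, motors_off)
try evStart: (Approach, evStart) → (Standby, motors_off)

evError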